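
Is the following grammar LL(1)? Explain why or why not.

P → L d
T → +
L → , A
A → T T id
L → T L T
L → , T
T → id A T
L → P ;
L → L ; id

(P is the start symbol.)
No. Predict set conflict for L: { ',' }

A grammar is LL(1) if for each non-terminal N with multiple productions, the predict sets of those productions are pairwise disjoint, where PREDICT(N → α) = (FIRST(α) \ {ε}) ∪ (FOLLOW(N) if α ⇒* ε).

Relevant sets:
  FIRST(T) = { '+', 'id' }
  FIRST(P) = { '+', ',', 'id' }
  FIRST(L) = { '+', ',', 'id' }

For T:
  PREDICT(T → '+') = { '+' }
  PREDICT(T → id A T) = { 'id' }
For L:
  PREDICT(L → ',' A) = { ',' }
  PREDICT(L → T L T) = { '+', 'id' }
  PREDICT(L → ',' T) = { ',' }
  PREDICT(L → P ';') = { '+', ',', 'id' }
  PREDICT(L → L ';' id) = { '+', ',', 'id' }
P, A have a single production, so nothing to check there.

Conflict found: Predict set conflict for L: { ',' }
The grammar is NOT LL(1).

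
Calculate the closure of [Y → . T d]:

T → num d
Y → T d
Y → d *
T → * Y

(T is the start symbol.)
{ [T → . * Y], [T → . num d], [Y → . T d] }

To compute CLOSURE, for each item [A → α.Bβ] where B is a non-terminal, add [B → .γ] for all productions B → γ; repeat for the newly added items until nothing changes.

Start with: [Y → . T d]
  [Y → . T d] has the dot before T: add [T → . num d], [T → . * Y]
No further items can be added.

CLOSURE = { [T → . * Y], [T → . num d], [Y → . T d] }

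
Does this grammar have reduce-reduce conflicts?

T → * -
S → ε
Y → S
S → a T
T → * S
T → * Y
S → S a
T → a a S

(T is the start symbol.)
Yes — I10: [T → * S .] vs [Y → S .]

Augment with T' → T and build the canonical LR(0) collection (I0 = CLOSURE({[T' → . T]}), then GOTO on every symbol after a dot until no new states appear). It has 12 states:
  I0: { [T → . * -], [T → . * S], [T → . * Y], [T → . a a S], [T' → . T] }  — shift
  I1: { [S → . S a], [S → . a T], [S → .], [T → * . -], [T → * . S], [T → * . Y], [Y → . S] }  — shift, reduce
  I2: { [T' → T .] }  — accept
  I3: { [T → a . a S] }  — shift
  I4: { [S → . S a], [S → . a T], [S → .], [T → a a . S] }  — shift, reduce
  I5: { [S → S . a], [T → a a S .] }  — shift, reduce
  I6: { [S → a . T], [T → . * -], [T → . * S], [T → . * Y], [T → . a a S] }  — shift
  I7: { [S → a T .] }  — reduce
  I8: { [S → S a .] }  — reduce
  I9: { [T → * - .] }  — reduce
  I10: { [S → S . a], [T → * S .], [Y → S .] }  — shift, 2 reduces
  I11: { [T → * Y .] }  — reduce

I10 contains complete items [T → * S .], [Y → S .] — reduce-reduce conflict.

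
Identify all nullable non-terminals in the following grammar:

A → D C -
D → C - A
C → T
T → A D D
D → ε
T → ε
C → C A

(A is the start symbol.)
ε-productions: D → ε, T → ε
So D, T are immediately nullable.
C → T: every symbol on the right is nullable, so C is nullable too.
No further non-terminal can be added: every production for the remaining non-terminals contains a terminal or a non-nullable non-terminal.
Nullable = { 'C', 'D', 'T' }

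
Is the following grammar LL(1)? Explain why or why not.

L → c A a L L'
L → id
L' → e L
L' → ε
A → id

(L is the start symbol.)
No. Predict set conflict for L': { 'e' }

A grammar is LL(1) if for each non-terminal N with multiple productions, the predict sets of those productions are pairwise disjoint, where PREDICT(N → α) = (FIRST(α) \ {ε}) ∪ (FOLLOW(N) if α ⇒* ε).

Relevant sets:
  FOLLOW(L') = { $, 'e' }

For L:
  PREDICT(L → c A a L L') = { 'c' }
  PREDICT(L → id) = { 'id' }
For L':
  PREDICT(L' → e L) = { 'e' }
  PREDICT(L' → ε) = { $, 'e' }
A has a single production, so nothing to check there.

Conflict found: Predict set conflict for L': { 'e' }
The grammar is NOT LL(1).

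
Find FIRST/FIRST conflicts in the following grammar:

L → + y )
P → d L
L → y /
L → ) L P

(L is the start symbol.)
No FIRST/FIRST conflicts.

A FIRST/FIRST conflict occurs when two productions N → α and N → β for the same non-terminal have FIRST(α) ∩ FIRST(β) ≠ ∅ (with ε ∈ FIRST of a nullable right-hand side, so two nullable alternatives also conflict).

Productions for L:
  L → + y ): FIRST = { '+' }
  L → y /: FIRST = { 'y' }
  L → ) L P: FIRST = { ')' }
P has only one production, so no FIRST/FIRST conflict is possible there.

All alternatives of each non-terminal have pairwise disjoint FIRST sets.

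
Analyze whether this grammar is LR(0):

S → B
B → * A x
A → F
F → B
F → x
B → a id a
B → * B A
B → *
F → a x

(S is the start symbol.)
Augment with S' → S and build the canonical LR(0) collection (I0 = CLOSURE({[S' → . S]}), then GOTO on every symbol after a dot until no new states appear). It has 16 states:
  I0: { [B → . * A x], [B → . * B A], [B → . *], [B → . a id a], [S → . B], [S' → . S] }  — shift
  I1: { [A → . F], [B → * . A x], [B → * . B A], [B → * .], [B → . * A x], [B → . * B A], [B → . *], [B → . a id a], [F → . B], [F → . a x], [F → . x] }  — shift, reduce
  I2: { [S → B .] }  — reduce
  I3: { [S' → S .] }  — accept
  I4: { [B → a . id a] }  — shift
  I5: { [B → a id . a] }  — shift
  I6: { [B → a id a .] }  — reduce
  I7: { [B → * A . x] }  — shift
  I8: { [A → . F], [B → * B . A], [B → . * A x], [B → . * B A], [B → . *], [B → . a id a], [F → . B], [F → . a x], [F → . x], [F → B .] }  — shift, reduce
  I9: { [A → F .] }  — reduce
  I10: { [B → a . id a], [F → a . x] }  — shift
  I11: { [F → x .] }  — reduce
  I12: { [F → a x .] }  — reduce
  I13: { [B → * B A .] }  — reduce
  I14: { [F → B .] }  — reduce
  I15: { [B → * A x .] }  — reduce

Conflict in state I1:
  Shift-reduce conflict between [B → * .] and [B → . *]
So the grammar is NOT LR(0).

Answer: No. Shift-reduce conflict between [B → * .] and [B → . *]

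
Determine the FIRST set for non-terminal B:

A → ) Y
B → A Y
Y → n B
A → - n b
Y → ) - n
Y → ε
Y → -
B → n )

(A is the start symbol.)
{ ')', '-', 'n' }

FIRST sets of the other non-terminals involved (by the same procedure, iterated to a fixed point):
  FIRST(A) = { ')', '-' }

From B → A Y:
  - A is a non-terminal: add FIRST(A) \ {ε} = { ')', '-' }
    A is not nullable, so stop
From B → n ):
  - n is a terminal: add 'n' and stop

Collecting: FIRST(B) = { ')', '-', 'n' }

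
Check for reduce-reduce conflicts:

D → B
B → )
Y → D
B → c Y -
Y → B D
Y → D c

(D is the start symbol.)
No reduce-reduce conflicts

A reduce-reduce conflict occurs when an LR(0) state has two complete items [A → α .] and [B → β .] — both call for a reduction, and with no lookahead the parser cannot choose between them.

Augment with D' → D and build the canonical LR(0) collection (I0 = CLOSURE({[D' → . D]}), then GOTO on every symbol after a dot until no new states appear). It has 11 states:
  I0: { [B → . )], [B → . c Y -], [D → . B], [D' → . D] }  — shift
  I1: { [B → ) .] }  — reduce
  I2: { [D → B .] }  — reduce
  I3: { [D' → D .] }  — accept
  I4: { [B → . )], [B → . c Y -], [B → c . Y -], [D → . B], [Y → . B D], [Y → . D c], [Y → . D] }  — shift
  I5: { [B → . )], [B → . c Y -], [D → . B], [D → B .], [Y → B . D] }  — shift, reduce
  I6: { [Y → D . c], [Y → D .] }  — shift, reduce
  I7: { [B → c Y . -] }  — shift
  I8: { [B → c Y - .] }  — reduce
  I9: { [Y → D c .] }  — reduce
  I10: { [Y → B D .] }  — reduce

No state contains more than one complete item.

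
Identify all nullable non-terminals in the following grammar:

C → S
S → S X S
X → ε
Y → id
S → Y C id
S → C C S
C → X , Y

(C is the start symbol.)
{ 'X' }

A non-terminal is nullable if it can derive ε (the empty string): either it has an ε-production, or it has a production whose right-hand side consists entirely of nullable non-terminals.

ε-productions: X → ε
So X is immediately nullable.
No further non-terminal can be added: every production for the remaining non-terminals contains a terminal or a non-nullable non-terminal.
Nullable = { 'X' }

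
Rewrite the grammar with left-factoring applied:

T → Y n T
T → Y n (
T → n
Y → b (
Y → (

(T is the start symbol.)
T → Y n T'
T' → T
T' → (
T → n
Y → b (
Y → (

Left-factoring transforms A → αβ₁ | αβ₂ into A → αA' and A' → β₁ | β₂
(α is the longest common prefix among the alternatives). Repeat until
no nonterminal has two alternatives with a common prefix.

Round 1: T has alternatives sharing prefix 'Y n'. Introduce T': T → Y n T'
  Add: T' → T
  Add: T' → (

No remaining common prefixes — done.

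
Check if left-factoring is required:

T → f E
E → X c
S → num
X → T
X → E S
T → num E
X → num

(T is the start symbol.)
Left-factoring is needed when two productions for the same non-terminal
share a common prefix on the right-hand side.

Productions for T:
  T → f E
  T → num E
Productions for X:
  X → T
  X → E S
  X → num

No common prefixes found.

Answer: No, left-factoring is not needed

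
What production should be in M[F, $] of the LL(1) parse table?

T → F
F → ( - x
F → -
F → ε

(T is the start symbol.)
F → ε

To find M[F, $], we find productions for F where $ is in the predict set (PREDICT(N → α) = (FIRST(α) \ {ε}) ∪ (FOLLOW(N) if α ⇒* ε)).

Relevant sets:
  FOLLOW(F) = { $ }

F → ( - x: PREDICT = { '(' }
F → -: PREDICT = { '-' }
F → ε: PREDICT = { $ }
  $ is in predict set, so this production goes in M[F, $]

M[F, $] = F → ε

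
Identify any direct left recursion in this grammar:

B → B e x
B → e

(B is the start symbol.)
Direct left recursion occurs when N → N α for some non-terminal N (the right-hand side begins with the left-hand side itself).

B → B e x: LEFT RECURSIVE (starts with B)
B → e: starts with e

The grammar has direct left recursion on: B.

Answer: Yes, B is left-recursive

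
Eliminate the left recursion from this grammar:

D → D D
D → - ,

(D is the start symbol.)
D → - , D'
D' → D D'
D' → ε

D is directly left-recursive. The standard transformation for
  A → A α₁ | ... | A α_m | β₁ | ... | β_n
is
  A  → β₁ A' | ... | β_n A'
  A' → α₁ A' | ... | α_m A' | ε

D → - , becomes D → - , D'
D → D D becomes D' → D D'
Add D' → ε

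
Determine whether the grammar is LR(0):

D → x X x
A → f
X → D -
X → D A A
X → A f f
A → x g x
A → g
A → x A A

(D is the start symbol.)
No. Shift-reduce conflict between [A → g .] and [A → x g . x]

Augment with D' → D and build the canonical LR(0) collection (I0 = CLOSURE({[D' → . D]}), then GOTO on every symbol after a dot until no new states appear). It has 22 states:
  I0: { [D → . x X x], [D' → . D] }  — shift
  I1: { [D' → D .] }  — accept
  I2: { [A → . f], [A → . g], [A → . x A A], [A → . x g x], [D → . x X x], [D → x . X x], [X → . A f f], [X → . D -], [X → . D A A] }  — shift
  I3: { [X → A . f f] }  — shift
  I4: { [A → . f], [A → . g], [A → . x A A], [A → . x g x], [X → D . -], [X → D . A A] }  — shift
  I5: { [D → x X . x] }  — shift
  I6: { [A → f .] }  — reduce
  I7: { [A → g .] }  — reduce
  I8: { [A → . f], [A → . g], [A → . x A A], [A → . x g x], [A → x . A A], [A → x . g x], [D → . x X x], [D → x . X x], [X → . A f f], [X → . D -], [X → . D A A] }  — shift
  I9: { [A → . f], [A → . g], [A → . x A A], [A → . x g x], [A → x A . A], [X → A . f f] }  — shift
  I10: { [A → g .], [A → x g . x] }  — shift, reduce
  I11: { [A → x g x .] }  — reduce
  I12: { [A → x A A .] }  — reduce
  I13: { [A → f .], [X → A f . f] }  — shift, reduce
  I14: { [A → . f], [A → . g], [A → . x A A], [A → . x g x], [A → x . A A], [A → x . g x] }  — shift
  I15: { [A → . f], [A → . g], [A → . x A A], [A → . x g x], [A → x A . A] }  — shift
  I16: { [X → A f f .] }  — reduce
  I17: { [D → x X x .] }  — reduce
  I18: { [X → D - .] }  — reduce
  I19: { [A → . f], [A → . g], [A → . x A A], [A → . x g x], [X → D A . A] }  — shift
  I20: { [X → D A A .] }  — reduce
  I21: { [X → A f . f] }  — shift

Conflict in state I10:
  Shift-reduce conflict between [A → g .] and [A → x g . x]
So the grammar is NOT LR(0).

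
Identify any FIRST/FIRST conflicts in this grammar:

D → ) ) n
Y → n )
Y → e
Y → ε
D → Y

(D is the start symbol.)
FIRST sets of the non-terminals at (or reachable through a nullable prefix from) the front of some alternative:
  FIRST(Y) = { 'e', 'n', ε }

Productions for D:
  D → ) ) n: FIRST = { ')' }
  D → Y: FIRST = { 'e', 'n', ε }
Productions for Y:
  Y → n ): FIRST = { 'n' }
  Y → e: FIRST = { 'e' }
  Y → ε: FIRST = { ε }

All alternatives of each non-terminal have pairwise disjoint FIRST sets.

Answer: No FIRST/FIRST conflicts.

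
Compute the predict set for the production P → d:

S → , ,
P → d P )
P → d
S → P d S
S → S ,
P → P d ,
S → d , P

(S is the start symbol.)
PREDICT(P → d) = (FIRST(RHS) \ {ε}) ∪ (FOLLOW(P) if ε ∈ FIRST(RHS), i.e. RHS ⇒* ε)
FIRST(d) = { 'd' }
ε ∉ FIRST(d), so FOLLOW(P) is not added.
PREDICT(P → d) = { 'd' }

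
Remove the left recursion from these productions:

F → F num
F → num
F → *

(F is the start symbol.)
F is directly left-recursive. The standard transformation for
  A → A α₁ | ... | A α_m | β₁ | ... | β_n
is
  A  → β₁ A' | ... | β_n A'
  A' → α₁ A' | ... | α_m A' | ε

F → num becomes F → num F'
F → * becomes F → * F'
F → F num becomes F' → num F'
Add F' → ε

Resulting grammar:
F → num F'
F → * F'
F' → num F'
F' → ε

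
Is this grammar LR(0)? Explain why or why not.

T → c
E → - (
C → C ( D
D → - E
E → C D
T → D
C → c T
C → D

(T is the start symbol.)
A grammar is LR(0) if no state in the canonical LR(0) collection has:
  - both a shift item (dot before a terminal) and a complete item (shift-reduce conflict), or
  - two or more complete items (reduce-reduce conflict; the accept item [T' → T .] counts as a complete item here).

Augment with T' → T and build the canonical LR(0) collection (I0 = CLOSURE({[T' → . T]}), then GOTO on every symbol after a dot until no new states appear). It has 15 states:
  I0: { [D → . - E], [T → . D], [T → . c], [T' → . T] }  — shift
  I1: { [C → . C ( D], [C → . D], [C → . c T], [D → - . E], [D → . - E], [E → . - (], [E → . C D] }  — shift
  I2: { [T → D .] }  — reduce
  I3: { [T' → T .] }  — accept
  I4: { [T → c .] }  — reduce
  I5: { [C → . C ( D], [C → . D], [C → . c T], [D → - . E], [D → . - E], [E → - . (], [E → . - (], [E → . C D] }  — shift
  I6: { [C → C . ( D], [D → . - E], [E → C . D] }  — shift
  I7: { [C → D .] }  — reduce
  I8: { [D → - E .] }  — reduce
  I9: { [C → c . T], [D → . - E], [T → . D], [T → . c] }  — shift
  I10: { [C → c T .] }  — reduce
  I11: { [C → C ( . D], [D → . - E] }  — shift
  I12: { [E → C D .] }  — reduce
  I13: { [C → C ( D .] }  — reduce
  I14: { [E → - ( .] }  — reduce

Every state is either a pure shift/goto state or contains exactly one complete item and nothing to shift — no conflicts. The grammar is LR(0).

Answer: Yes, the grammar is LR(0)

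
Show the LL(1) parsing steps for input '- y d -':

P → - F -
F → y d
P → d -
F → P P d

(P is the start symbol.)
LL(1) parsing maintains a stack (initially the start symbol over $) and the input. At each step: if the stack top is a terminal, match it against the current input token; if it is a non-terminal N, replace it with the RHS of M[N, lookahead] (the unique production whose predict set contains the lookahead).

Stack is shown with the top on the left.

Stack    Input      Action
--------------------------
P $      - y d - $  output P → - F -
- F - $  - y d - $  match '-'
F - $    y d - $    output F → y d
y d - $  y d - $    match 'y'
d - $    d - $      match 'd'
- $      - $        match '-'
$        $          accept

The string is accepted.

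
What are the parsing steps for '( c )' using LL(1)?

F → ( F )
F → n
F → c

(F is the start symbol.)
LL(1) parsing maintains a stack (initially the start symbol over $) and the input. At each step: if the stack top is a terminal, match it against the current input token; if it is a non-terminal N, replace it with the RHS of M[N, lookahead] (the unique production whose predict set contains the lookahead).

Stack is shown with the top on the left.

Stack    Input    Action
------------------------
F $      ( c ) $  output F → ( F )
( F ) $  ( c ) $  match '('
F ) $    c ) $    output F → c
c ) $    c ) $    match 'c'
) $      ) $      match ')'
$        $        accept

The string is accepted.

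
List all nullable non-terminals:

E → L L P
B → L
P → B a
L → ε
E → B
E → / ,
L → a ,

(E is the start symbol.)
{ 'B', 'E', 'L' }

A non-terminal is nullable if it can derive ε (the empty string): either it has an ε-production, or it has a production whose right-hand side consists entirely of nullable non-terminals.

ε-productions: L → ε
So L is immediately nullable.
B → L: every symbol on the right is nullable, so B is nullable too.
E → B: every symbol on the right is nullable, so E is nullable too.
No further non-terminal can be added: every production for the remaining non-terminals contains a terminal or a non-nullable non-terminal.
Nullable = { 'B', 'E', 'L' }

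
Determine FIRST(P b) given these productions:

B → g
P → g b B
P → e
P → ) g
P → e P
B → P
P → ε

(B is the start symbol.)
FIRST sets of the non-terminals involved (from the grammar, by fixed-point iteration):
  FIRST(P) = { ')', 'e', 'g', ε }

To compute FIRST(P b), process the symbols left to right:
Symbol P is a non-terminal. Add FIRST(P) \ {ε} = { ')', 'e', 'g' }
P is nullable (ε ∈ FIRST(P)), continue to the next symbol.
Symbol b is a terminal. Add 'b' and stop.
FIRST(P b) = { ')', 'b', 'e', 'g' }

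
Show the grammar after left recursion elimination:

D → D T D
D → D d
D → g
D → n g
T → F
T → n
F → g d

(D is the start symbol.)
D → g D'
D → n g D'
D' → T D D'
D' → d D'
D' → ε
T → F
T → n
F → g d

D is directly left-recursive. The standard transformation for
  A → A α₁ | ... | A α_m | β₁ | ... | β_n
is
  A  → β₁ A' | ... | β_n A'
  A' → α₁ A' | ... | α_m A' | ε

D → g becomes D → g D'
D → n g becomes D → n g D'
D → D T D becomes D' → T D D'
D → D d becomes D' → d D'
Add D' → ε

Productions for other non-terminals are unchanged:
  T → F
  T → n
  F → g d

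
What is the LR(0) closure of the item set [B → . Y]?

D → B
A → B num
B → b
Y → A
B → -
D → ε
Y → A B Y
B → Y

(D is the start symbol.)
{ [A → . B num], [B → . -], [B → . Y], [B → . b], [Y → . A B Y], [Y → . A] }

Start with: [B → . Y]
  [B → . Y] has the dot before Y: add [Y → . A], [Y → . A B Y]
  [Y → . A] has the dot before A: add [A → . B num]
  [A → . B num] has the dot before B: add [B → . b], [B → . -]
No further items can be added.

CLOSURE = { [A → . B num], [B → . -], [B → . Y], [B → . b], [Y → . A B Y], [Y → . A] }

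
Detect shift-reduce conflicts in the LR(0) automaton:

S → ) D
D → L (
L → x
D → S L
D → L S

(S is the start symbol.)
No shift-reduce conflicts

Augment with S' → S and build the canonical LR(0) collection (I0 = CLOSURE({[S' → . S]}), then GOTO on every symbol after a dot until no new states appear). It has 10 states:
  I0: { [S → . ) D], [S' → . S] }  — shift
  I1: { [D → . L (], [D → . L S], [D → . S L], [L → . x], [S → ) . D], [S → . ) D] }  — shift
  I2: { [S' → S .] }  — accept
  I3: { [S → ) D .] }  — reduce
  I4: { [D → L . (], [D → L . S], [S → . ) D] }  — shift
  I5: { [D → S . L], [L → . x] }  — shift
  I6: { [L → x .] }  — reduce
  I7: { [D → S L .] }  — reduce
  I8: { [D → L ( .] }  — reduce
  I9: { [D → L S .] }  — reduce

No state contains both a complete item and a shift item.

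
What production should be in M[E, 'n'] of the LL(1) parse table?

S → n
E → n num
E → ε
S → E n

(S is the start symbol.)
E → n num, E → ε

To find M[E, 'n'], we find productions for E where 'n' is in the predict set (PREDICT(N → α) = (FIRST(α) \ {ε}) ∪ (FOLLOW(N) if α ⇒* ε)).

Relevant sets:
  FOLLOW(E) = { 'n' }

E → n num: PREDICT = { 'n' }
  'n' is in predict set, so this production goes in M[E, 'n']
E → ε: PREDICT = { 'n' }
  'n' is in predict set, so this production goes in M[E, 'n']

M[E, 'n'] = E → n num, E → ε  (a multiply-defined cell — the grammar is not LL(1))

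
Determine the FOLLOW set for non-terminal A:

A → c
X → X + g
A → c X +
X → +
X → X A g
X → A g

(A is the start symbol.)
A is the start symbol, so $ ∈ FOLLOW(A).
In X → X A g: A is followed by g, add FIRST(g) \ {ε} = { 'g' }
In X → A g: A is followed by g, add FIRST(g) \ {ε} = { 'g' }

Taking the union: FOLLOW(A) = { $, 'g' }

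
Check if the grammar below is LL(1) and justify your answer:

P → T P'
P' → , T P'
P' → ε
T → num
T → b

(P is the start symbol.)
Yes, the grammar is LL(1).

A grammar is LL(1) if for each non-terminal N with multiple productions, the predict sets of those productions are pairwise disjoint, where PREDICT(N → α) = (FIRST(α) \ {ε}) ∪ (FOLLOW(N) if α ⇒* ε).

Relevant sets:
  FOLLOW(P') = { $ }

For P':
  PREDICT(P' → ',' T P') = { ',' }
  PREDICT(P' → ε) = { $ }
For T:
  PREDICT(T → num) = { 'num' }
  PREDICT(T → b) = { 'b' }
P has a single production, so nothing to check there.

All predict sets are disjoint. The grammar IS LL(1).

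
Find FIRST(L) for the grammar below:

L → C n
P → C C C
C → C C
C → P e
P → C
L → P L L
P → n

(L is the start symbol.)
FIRST sets of the other non-terminals involved (by the same procedure, iterated to a fixed point):
  FIRST(C) = { 'n' }
  FIRST(P) = { 'n' }

From L → C n:
  - C is a non-terminal: add FIRST(C) \ {ε} = { 'n' }
    C is not nullable, so stop
From L → P L L:
  - P is a non-terminal: add FIRST(P) \ {ε} = { 'n' }
    P is not nullable, so stop

Collecting: FIRST(L) = { 'n' }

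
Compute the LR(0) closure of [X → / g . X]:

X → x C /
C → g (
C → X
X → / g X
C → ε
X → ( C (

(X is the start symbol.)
To compute CLOSURE, for each item [A → α.Bβ] where B is a non-terminal, add [B → .γ] for all productions B → γ; repeat for the newly added items until nothing changes.

Start with: [X → / g . X]
  [X → / g . X] has the dot before X: add [X → . x C /], [X → . / g X], [X → . ( C (]
No further items can be added.

CLOSURE = { [X → . ( C (], [X → . / g X], [X → . x C /], [X → / g . X] }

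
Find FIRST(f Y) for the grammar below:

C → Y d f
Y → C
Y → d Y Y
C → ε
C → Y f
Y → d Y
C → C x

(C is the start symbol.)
{ 'f' }

To compute FIRST(f Y), process the symbols left to right:
Symbol f is a terminal. Add 'f' and stop.
FIRST(f Y) = { 'f' }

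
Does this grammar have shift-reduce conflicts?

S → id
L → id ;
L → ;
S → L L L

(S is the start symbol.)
Yes — I4: [S → id .] vs [L → id . ;]

Augment with S' → S and build the canonical LR(0) collection (I0 = CLOSURE({[S' → . S]}), then GOTO on every symbol after a dot until no new states appear). It has 9 states:
  I0: { [L → . ;], [L → . id ;], [S → . L L L], [S → . id], [S' → . S] }  — shift
  I1: { [L → ; .] }  — reduce
  I2: { [L → . ;], [L → . id ;], [S → L . L L] }  — shift
  I3: { [S' → S .] }  — accept
  I4: { [L → id . ;], [S → id .] }  — shift, reduce
  I5: { [L → id ; .] }  — reduce
  I6: { [L → . ;], [L → . id ;], [S → L L . L] }  — shift
  I7: { [L → id . ;] }  — shift
  I8: { [S → L L L .] }  — reduce

I4 contains reduce item [S → id .] and shift item [L → id . ;] — shift-reduce conflict.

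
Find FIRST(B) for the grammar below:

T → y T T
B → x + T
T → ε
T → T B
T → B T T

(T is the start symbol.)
{ 'x' }

To compute FIRST(B), examine every production with B on the left-hand side, reading each right-hand side left to right until a non-nullable symbol is reached.

From B → x + T:
  - x is a terminal: add 'x' and stop

Collecting: FIRST(B) = { 'x' }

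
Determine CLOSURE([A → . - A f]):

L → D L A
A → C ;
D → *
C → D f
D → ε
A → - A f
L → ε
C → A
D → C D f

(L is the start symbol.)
To compute CLOSURE, for each item [A → α.Bβ] where B is a non-terminal, add [B → .γ] for all productions B → γ; repeat for the newly added items until nothing changes.

Start with: [A → . - A f]
The dot precedes the terminal '-', so nothing is added.

CLOSURE = { [A → . - A f] }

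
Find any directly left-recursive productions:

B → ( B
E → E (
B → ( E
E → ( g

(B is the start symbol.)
Yes, E is left-recursive

B → ( B: starts with '('
E → E (: LEFT RECURSIVE (starts with E)
B → ( E: starts with '('
E → ( g: starts with '('

The grammar has direct left recursion on: E.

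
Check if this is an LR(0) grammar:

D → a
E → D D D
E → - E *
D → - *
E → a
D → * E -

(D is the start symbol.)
No. Reduce-reduce conflict: [D → a .] and [E → a .]

Augment with D' → D and build the canonical LR(0) collection (I0 = CLOSURE({[D' → . D]}), then GOTO on every symbol after a dot until no new states appear). It has 16 states:
  I0: { [D → . * E -], [D → . - *], [D → . a], [D' → . D] }  — shift
  I1: { [D → * . E -], [D → . * E -], [D → . - *], [D → . a], [E → . - E *], [E → . D D D], [E → . a] }  — shift
  I2: { [D → - . *] }  — shift
  I3: { [D' → D .] }  — accept
  I4: { [D → a .] }  — reduce
  I5: { [D → - * .] }  — reduce
  I6: { [D → - . *], [D → . * E -], [D → . - *], [D → . a], [E → - . E *], [E → . - E *], [E → . D D D], [E → . a] }  — shift
  I7: { [D → . * E -], [D → . - *], [D → . a], [E → D . D D] }  — shift
  I8: { [D → * E . -] }  — shift
  I9: { [D → a .], [E → a .] }  — 2 reduces
  I10: { [D → * E - .] }  — reduce
  I11: { [D → . * E -], [D → . - *], [D → . a], [E → D D . D] }  — shift
  I12: { [E → D D D .] }  — reduce
  I13: { [D → * . E -], [D → - * .], [D → . * E -], [D → . - *], [D → . a], [E → . - E *], [E → . D D D], [E → . a] }  — shift, reduce
  I14: { [E → - E . *] }  — shift
  I15: { [E → - E * .] }  — reduce

Conflict in state I9:
  Reduce-reduce conflict: [D → a .] and [E → a .]
So the grammar is NOT LR(0).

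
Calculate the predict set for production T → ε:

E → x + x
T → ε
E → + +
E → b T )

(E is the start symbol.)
{ ')' }

PREDICT(T → ε) = (FIRST(RHS) \ {ε}) ∪ (FOLLOW(T) if ε ∈ FIRST(RHS), i.e. RHS ⇒* ε)
The right-hand side is ε (FIRST(ε) = { ε }), so the predict set is FOLLOW(T) = { ')' }
PREDICT(T → ε) = { ')' }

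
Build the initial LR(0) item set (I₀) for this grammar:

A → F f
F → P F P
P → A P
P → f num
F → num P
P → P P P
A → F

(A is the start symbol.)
First, augment the grammar with A' → A
I₀ = CLOSURE({ [A' → . A] }):
  [A' → . A] has the dot before A: add [A → . F f], [A → . F]
  [A → . F f] has the dot before F: add [F → . P F P], [F → . num P]
  [F → . P F P] has the dot before P: add [P → . A P], [P → . f num], [P → . P P P]
No further items can be added.

I₀ = { [A → . F f], [A → . F], [A' → . A], [F → . P F P], [F → . num P], [P → . A P], [P → . P P P], [P → . f num] }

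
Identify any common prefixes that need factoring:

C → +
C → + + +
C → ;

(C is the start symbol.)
Left-factoring is needed when two productions for the same non-terminal
share a common prefix on the right-hand side.

Productions for C:
  C → +
  C → + + +
  C → ;

Found common prefix '+' in productions for C

Answer: Yes, C has productions with common prefix '+'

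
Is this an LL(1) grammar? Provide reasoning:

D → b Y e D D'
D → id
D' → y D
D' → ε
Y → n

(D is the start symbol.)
No. Predict set conflict for D': { 'y' }

A grammar is LL(1) if for each non-terminal N with multiple productions, the predict sets of those productions are pairwise disjoint, where PREDICT(N → α) = (FIRST(α) \ {ε}) ∪ (FOLLOW(N) if α ⇒* ε).

Relevant sets:
  FOLLOW(D') = { $, 'y' }

For D:
  PREDICT(D → b Y e D D') = { 'b' }
  PREDICT(D → id) = { 'id' }
For D':
  PREDICT(D' → y D) = { 'y' }
  PREDICT(D' → ε) = { $, 'y' }
Y has a single production, so nothing to check there.

Conflict found: Predict set conflict for D': { 'y' }
The grammar is NOT LL(1).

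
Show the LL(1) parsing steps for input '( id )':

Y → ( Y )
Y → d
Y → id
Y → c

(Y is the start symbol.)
Stack is shown with the top on the left.

Stack    Input     Action
-------------------------
Y $      ( id ) $  output Y → ( Y )
( Y ) $  ( id ) $  match '('
Y ) $    id ) $    output Y → id
id ) $   id ) $    match 'id'
) $      ) $       match ')'
$        $         accept

The string is accepted.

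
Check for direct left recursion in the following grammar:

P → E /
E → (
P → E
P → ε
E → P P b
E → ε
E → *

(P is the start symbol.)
No direct left recursion

Direct left recursion occurs when N → N α for some non-terminal N (the right-hand side begins with the left-hand side itself).

P → E /: starts with E
E → (: starts with '('
P → E: starts with E
P → ε: starts with ε
E → P P b: starts with P
E → ε: starts with ε
E → *: starts with '*'

No direct left recursion found.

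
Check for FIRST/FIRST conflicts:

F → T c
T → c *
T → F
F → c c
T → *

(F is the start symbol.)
A FIRST/FIRST conflict occurs when two productions N → α and N → β for the same non-terminal have FIRST(α) ∩ FIRST(β) ≠ ∅ (with ε ∈ FIRST of a nullable right-hand side, so two nullable alternatives also conflict).

FIRST sets of the non-terminals at (or reachable through a nullable prefix from) the front of some alternative:
  FIRST(T) = { '*', 'c' }
  FIRST(F) = { '*', 'c' }

Productions for F:
  F → T c: FIRST = { '*', 'c' }
  F → c c: FIRST = { 'c' }
Productions for T:
  T → c *: FIRST = { 'c' }
  T → F: FIRST = { '*', 'c' }
  T → *: FIRST = { '*' }

Conflict for F: F → T c and F → c c
  Overlap: { 'c' }
Conflict for T: T → c * and T → F
  Overlap: { 'c' }
Conflict for T: T → F and T → *
  Overlap: { '*' }

Answer: Yes. F → T c / F → c c on { 'c' }; T → c '*' / T → F on { 'c' }; T → F / T → '*' on { '*' }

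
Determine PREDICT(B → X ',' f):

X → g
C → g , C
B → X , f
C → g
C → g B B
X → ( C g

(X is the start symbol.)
PREDICT(B → X ',' f) = (FIRST(RHS) \ {ε}) ∪ (FOLLOW(B) if ε ∈ FIRST(RHS), i.e. RHS ⇒* ε)
FIRST(X) = { '(', 'g' }
FIRST(X ',' f) = { '(', 'g' }
ε ∉ FIRST(X ',' f), so FOLLOW(B) is not added.
PREDICT(B → X ',' f) = { '(', 'g' }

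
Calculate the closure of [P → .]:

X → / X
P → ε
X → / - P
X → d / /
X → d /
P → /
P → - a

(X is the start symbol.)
Start with: [P → .]
The dot is at the end, so nothing is added.

CLOSURE = { [P → .] }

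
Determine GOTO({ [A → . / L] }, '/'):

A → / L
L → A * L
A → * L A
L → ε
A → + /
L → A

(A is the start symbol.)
GOTO(I, '/') = CLOSURE({ [A → αX.β] : [A → α.Xβ] ∈ I, X = '/' })

Items with dot before '/', with the dot advanced:
  [A → . / L] → [A → / . L]
Closure of the advanced items:
  [A → / . L] has the dot before L: add [L → . A * L], [L → .], [L → . A]
  [L → . A * L] has the dot before A: add [A → . / L], [A → . * L A], [A → . + /]

GOTO = { [A → . * L A], [A → . + /], [A → . / L], [A → / . L], [L → . A * L], [L → . A], [L → .] }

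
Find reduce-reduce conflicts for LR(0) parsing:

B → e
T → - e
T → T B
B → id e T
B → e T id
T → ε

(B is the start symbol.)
Yes — I2: [B → e .] vs [T → .]

A reduce-reduce conflict occurs when an LR(0) state has two complete items [A → α .] and [B → β .] — both call for a reduction, and with no lookahead the parser cannot choose between them.

Augment with B' → B and build the canonical LR(0) collection (I0 = CLOSURE({[B' → . B]}), then GOTO on every symbol after a dot until no new states appear). It has 11 states:
  I0: { [B → . e T id], [B → . e], [B → . id e T], [B' → . B] }  — shift
  I1: { [B' → B .] }  — accept
  I2: { [B → e . T id], [B → e .], [T → . - e], [T → . T B], [T → .] }  — shift, 2 reduces
  I3: { [B → id . e T] }  — shift
  I4: { [B → id e . T], [T → . - e], [T → . T B], [T → .] }  — shift, reduce
  I5: { [T → - . e] }  — shift
  I6: { [B → . e T id], [B → . e], [B → . id e T], [B → id e T .], [T → T . B] }  — shift, reduce
  I7: { [T → T B .] }  — reduce
  I8: { [T → - e .] }  — reduce
  I9: { [B → . e T id], [B → . e], [B → . id e T], [B → e T . id], [T → T . B] }  — shift
  I10: { [B → e T id .], [B → id . e T] }  — shift, reduce

I2 contains complete items [B → e .], [T → .] — reduce-reduce conflict.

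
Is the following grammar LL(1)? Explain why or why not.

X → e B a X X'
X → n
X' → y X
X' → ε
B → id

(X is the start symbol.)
No. Predict set conflict for X': { 'y' }

A grammar is LL(1) if for each non-terminal N with multiple productions, the predict sets of those productions are pairwise disjoint, where PREDICT(N → α) = (FIRST(α) \ {ε}) ∪ (FOLLOW(N) if α ⇒* ε).

Relevant sets:
  FOLLOW(X') = { $, 'y' }

For X:
  PREDICT(X → e B a X X') = { 'e' }
  PREDICT(X → n) = { 'n' }
For X':
  PREDICT(X' → y X) = { 'y' }
  PREDICT(X' → ε) = { $, 'y' }
B has a single production, so nothing to check there.

Conflict found: Predict set conflict for X': { 'y' }
The grammar is NOT LL(1).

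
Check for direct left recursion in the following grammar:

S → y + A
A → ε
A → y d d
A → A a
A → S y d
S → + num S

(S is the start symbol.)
S → y + A: starts with y
A → ε: starts with ε
A → y d d: starts with y
A → A a: LEFT RECURSIVE (starts with A)
A → S y d: starts with S
S → + num S: starts with '+'

The grammar has direct left recursion on: A.

Answer: Yes, A is left-recursive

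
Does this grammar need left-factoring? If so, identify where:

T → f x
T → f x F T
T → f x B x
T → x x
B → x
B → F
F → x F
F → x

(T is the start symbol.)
Yes, T has productions with common prefix 'f x'; F has productions with common prefix 'x'

Left-factoring is needed when two productions for the same non-terminal
share a common prefix on the right-hand side.

Productions for T:
  T → f x
  T → f x F T
  T → f x B x
  T → x x
Productions for B:
  B → x
  B → F
Productions for F:
  F → x F
  F → x

Found common prefix 'f x' in productions for T
Found common prefix 'x' in productions for F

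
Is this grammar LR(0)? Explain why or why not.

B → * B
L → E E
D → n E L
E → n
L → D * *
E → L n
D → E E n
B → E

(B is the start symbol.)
No. Shift-reduce conflict between [B → E .] and [D → . n E L]

Augment with B' → B and build the canonical LR(0) collection (I0 = CLOSURE({[B' → . B]}), then GOTO on every symbol after a dot until no new states appear). It has 15 states:
  I0: { [B → . * B], [B → . E], [B' → . B], [D → . E E n], [D → . n E L], [E → . L n], [E → . n], [L → . D * *], [L → . E E] }  — shift
  I1: { [B → * . B], [B → . * B], [B → . E], [D → . E E n], [D → . n E L], [E → . L n], [E → . n], [L → . D * *], [L → . E E] }  — shift
  I2: { [B' → B .] }  — accept
  I3: { [L → D . * *] }  — shift
  I4: { [B → E .], [D → . E E n], [D → . n E L], [D → E . E n], [E → . L n], [E → . n], [L → . D * *], [L → . E E], [L → E . E] }  — shift, reduce
  I5: { [E → L . n] }  — shift
  I6: { [D → . E E n], [D → . n E L], [D → n . E L], [E → . L n], [E → . n], [E → n .], [L → . D * *], [L → . E E] }  — shift, reduce
  I7: { [D → . E E n], [D → . n E L], [D → E . E n], [D → n E . L], [E → . L n], [E → . n], [L → . D * *], [L → . E E], [L → E . E] }  — shift
  I8: { [D → . E E n], [D → . n E L], [D → E . E n], [D → E E . n], [E → . L n], [E → . n], [L → . D * *], [L → . E E], [L → E . E], [L → E E .] }  — shift, reduce
  I9: { [D → n E L .], [E → L . n] }  — shift, reduce
  I10: { [E → L n .] }  — reduce
  I11: { [D → . E E n], [D → . n E L], [D → E E n .], [D → n . E L], [E → . L n], [E → . n], [E → n .], [L → . D * *], [L → . E E] }  — shift, 2 reduces
  I12: { [L → D * . *] }  — shift
  I13: { [L → D * * .] }  — reduce
  I14: { [B → * B .] }  — reduce

Conflict in state I4:
  Shift-reduce conflict between [B → E .] and [D → . n E L]
So the grammar is NOT LR(0).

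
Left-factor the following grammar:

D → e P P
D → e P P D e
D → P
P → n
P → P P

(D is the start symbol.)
Left-factoring transforms A → αβ₁ | αβ₂ into A → αA' and A' → β₁ | β₂
(α is the longest common prefix among the alternatives). Repeat until
no nonterminal has two alternatives with a common prefix.

Round 1: D has alternatives sharing prefix 'e P P'. Introduce D': D → e P P D'
  Add: D' → ε
  Add: D' → D e

No remaining common prefixes — done.

Resulting grammar:
D → e P P D'
D' → ε
D' → D e
D → P
P → n
P → P P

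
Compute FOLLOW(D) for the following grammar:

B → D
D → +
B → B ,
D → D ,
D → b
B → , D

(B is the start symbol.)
{ $, ',' }

In B → D: D is at the end, add FOLLOW(B)
In D → D ,: D is followed by ',', add FIRST(',') \ {ε} = { ',' }
In B → , D: D is at the end, add FOLLOW(B)

The FOLLOW sets referred to above (computed the same way, to a fixed point):
  FOLLOW(B) = { $, ',' }

Taking the union: FOLLOW(D) = { $, ',' }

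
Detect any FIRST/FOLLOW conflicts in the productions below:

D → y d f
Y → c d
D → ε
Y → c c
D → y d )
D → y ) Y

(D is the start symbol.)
A FIRST/FOLLOW conflict occurs when a non-terminal N has a nullable alternative N → β (β ⇒* ε) and another alternative N → α with FIRST(α) ∩ FOLLOW(N) ≠ ∅: on such a lookahead the parser cannot decide between expanding α and letting N vanish via β.

Nullable non-terminals: D.

D: nullable alternative(s) D → ε; FOLLOW(D) = { $ }
  D → y d f: FIRST \ {ε} = { 'y' } — disjoint from FOLLOW(D)
  D → ε: FIRST \ {ε} = { } — this is the only nullable alternative, skip
  D → y d ): FIRST \ {ε} = { 'y' } — disjoint from FOLLOW(D)
  D → y ) Y: FIRST \ {ε} = { 'y' } — disjoint from FOLLOW(D)

Y has no nullable alternative, so no FIRST/FOLLOW check is needed there.

No FIRST/FOLLOW conflicts found.

Answer: No FIRST/FOLLOW conflicts.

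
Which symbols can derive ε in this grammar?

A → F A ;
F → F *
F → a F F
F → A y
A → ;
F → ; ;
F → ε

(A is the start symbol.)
ε-productions: F → ε
So F is immediately nullable.
No further non-terminal can be added: every production for the remaining non-terminals contains a terminal or a non-nullable non-terminal.
Nullable = { 'F' }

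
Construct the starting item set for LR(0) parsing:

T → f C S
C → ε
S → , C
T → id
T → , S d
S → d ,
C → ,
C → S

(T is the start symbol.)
First, augment the grammar with T' → T
I₀ = CLOSURE({ [T' → . T] }):
  [T' → . T] has the dot before T: add [T → . f C S], [T → . id], [T → . , S d]
No further items can be added.

I₀ = { [T → . , S d], [T → . f C S], [T → . id], [T' → . T] }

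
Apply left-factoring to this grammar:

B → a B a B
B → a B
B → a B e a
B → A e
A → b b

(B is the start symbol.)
B → a B B'
B' → a B
B' → ε
B' → e a
B → A e
A → b b

Left-factoring transforms A → αβ₁ | αβ₂ into A → αA' and A' → β₁ | β₂
(α is the longest common prefix among the alternatives). Repeat until
no nonterminal has two alternatives with a common prefix.

Round 1: B has alternatives sharing prefix 'a B'. Introduce B': B → a B B'
  Add: B' → a B
  Add: B' → ε
  Add: B' → e a

No remaining common prefixes — done.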